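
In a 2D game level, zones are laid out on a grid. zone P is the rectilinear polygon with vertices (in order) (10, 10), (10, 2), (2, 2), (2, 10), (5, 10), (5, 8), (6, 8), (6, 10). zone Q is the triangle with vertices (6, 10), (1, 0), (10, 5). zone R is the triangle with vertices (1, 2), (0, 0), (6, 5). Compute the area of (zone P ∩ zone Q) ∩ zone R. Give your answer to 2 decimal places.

1.67

The region (zone P ∩ zone Q) ∩ zone R is the polygon with vertices (2.429,2.857), (6,5), (2.4,2), (2,2).
By the shoelace formula its area is 1.67.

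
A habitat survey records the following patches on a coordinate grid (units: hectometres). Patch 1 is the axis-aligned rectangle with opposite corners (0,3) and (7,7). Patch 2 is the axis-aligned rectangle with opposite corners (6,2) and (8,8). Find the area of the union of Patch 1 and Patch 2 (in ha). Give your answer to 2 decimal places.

36.00

By inclusion–exclusion:
Individual areas: |Patch 1| = 28, |Patch 2| = 12.
|Patch 1∩Patch 2|: x∈[6,7], y∈[3,7] → 1·4 = 4.
|Patch 1 ∪ Patch 2| = 40 − 4 = 36.00.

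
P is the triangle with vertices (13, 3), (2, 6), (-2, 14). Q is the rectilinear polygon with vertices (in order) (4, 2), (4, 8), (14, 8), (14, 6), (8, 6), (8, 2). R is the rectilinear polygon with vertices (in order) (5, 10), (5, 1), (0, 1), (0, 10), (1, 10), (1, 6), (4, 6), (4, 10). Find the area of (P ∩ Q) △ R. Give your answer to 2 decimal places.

|P ∩ Q| = 11.4545.
|(P ∩ Q) ∩ R| = 2.6818.
|(P ∩ Q) △ R| = 11.4545 + 33 − 5.3636 = 39.09.

39.09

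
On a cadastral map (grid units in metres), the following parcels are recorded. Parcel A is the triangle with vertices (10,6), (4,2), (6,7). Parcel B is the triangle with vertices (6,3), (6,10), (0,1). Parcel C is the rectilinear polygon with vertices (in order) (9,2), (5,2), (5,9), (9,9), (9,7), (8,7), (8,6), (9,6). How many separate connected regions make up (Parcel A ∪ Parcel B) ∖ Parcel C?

3

(Parcel A ∪ Parcel B) ∖ Parcel C splits into 3 disjoint pieces (area 14.7244, area 0.3333, area 0.8333).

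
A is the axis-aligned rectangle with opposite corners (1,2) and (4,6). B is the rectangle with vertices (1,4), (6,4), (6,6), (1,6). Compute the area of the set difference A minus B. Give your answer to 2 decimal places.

|A∩B|: x∈[1,4], y∈[4,6] → 3·2 = 6.
|A| = 12.
|A ∖ B| = |A| − |A∩B| = 12 − 6 = 6.00.

6.00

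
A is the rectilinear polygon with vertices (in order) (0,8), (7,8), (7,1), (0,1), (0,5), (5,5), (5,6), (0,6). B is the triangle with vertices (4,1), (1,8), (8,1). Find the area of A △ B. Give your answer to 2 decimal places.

33.86

|A| = 44, |B| = 14, |A∩B| = 12.0714.
|A △ B| = |A| + |B| − 2·|A∩B| = 44 + 14 − 24.1429 = 33.86.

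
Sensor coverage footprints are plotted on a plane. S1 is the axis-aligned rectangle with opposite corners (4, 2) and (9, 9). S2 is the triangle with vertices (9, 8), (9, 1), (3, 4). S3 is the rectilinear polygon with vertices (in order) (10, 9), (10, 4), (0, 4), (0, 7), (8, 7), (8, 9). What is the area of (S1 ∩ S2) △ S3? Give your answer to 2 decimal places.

|S1 ∩ S2| = 19.4167.
|(S1 ∩ S2) ∩ S3| = 11.5833.
|(S1 ∩ S2) △ S3| = 19.4167 + 34 − 23.1667 = 30.25.

30.25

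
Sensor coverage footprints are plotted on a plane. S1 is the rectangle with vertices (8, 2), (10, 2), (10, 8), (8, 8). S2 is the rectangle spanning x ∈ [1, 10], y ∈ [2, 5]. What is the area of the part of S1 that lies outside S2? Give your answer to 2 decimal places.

|S1∩S2|: x∈[8,10], y∈[2,5] → 2·3 = 6.
|S1| = 12.
|S1 ∖ S2| = |S1| − |S1∩S2| = 12 − 6 = 6.00.

6.00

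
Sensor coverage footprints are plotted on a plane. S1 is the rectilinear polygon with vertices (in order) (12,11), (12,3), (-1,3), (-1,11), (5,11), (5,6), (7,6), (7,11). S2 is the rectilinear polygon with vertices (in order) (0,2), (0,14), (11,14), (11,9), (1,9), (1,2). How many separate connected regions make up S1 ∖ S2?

2

S1 ∖ S2 splits into 2 disjoint pieces (area 62, area 8).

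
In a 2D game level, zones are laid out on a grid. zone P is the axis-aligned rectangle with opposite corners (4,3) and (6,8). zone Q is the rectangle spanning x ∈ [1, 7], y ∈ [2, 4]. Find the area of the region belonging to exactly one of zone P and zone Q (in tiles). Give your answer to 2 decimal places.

|zone P∩zone Q|: x∈[4,6], y∈[3,4] → 2·1 = 2.
|zone P △ zone Q| = |zone P| + |zone Q| − 2·|zone P∩zone Q| = 10 + 12 − 4 = 18.00.

18.00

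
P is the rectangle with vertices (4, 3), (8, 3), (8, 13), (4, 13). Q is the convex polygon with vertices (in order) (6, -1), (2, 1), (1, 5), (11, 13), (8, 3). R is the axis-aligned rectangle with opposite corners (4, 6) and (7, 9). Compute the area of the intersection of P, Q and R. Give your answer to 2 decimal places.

The intersection is the polygon with vertices (4,7.4), (6,9), (7,9), (7,6), (4,6).
By the shoelace formula its area is 7.40.

7.40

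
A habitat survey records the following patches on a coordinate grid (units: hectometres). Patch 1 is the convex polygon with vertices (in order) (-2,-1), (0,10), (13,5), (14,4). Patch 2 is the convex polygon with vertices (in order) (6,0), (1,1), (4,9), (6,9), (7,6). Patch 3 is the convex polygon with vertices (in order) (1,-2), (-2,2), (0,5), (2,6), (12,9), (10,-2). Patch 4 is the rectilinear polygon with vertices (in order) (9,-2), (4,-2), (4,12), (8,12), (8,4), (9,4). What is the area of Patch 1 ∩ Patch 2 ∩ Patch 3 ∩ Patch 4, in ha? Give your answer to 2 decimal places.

15.24

The intersection is the polygon with vertices (6.264,1.582), (4,0.875), (4,6.6), (6.545,7.364), (7,6).
By the shoelace formula its area is 15.24.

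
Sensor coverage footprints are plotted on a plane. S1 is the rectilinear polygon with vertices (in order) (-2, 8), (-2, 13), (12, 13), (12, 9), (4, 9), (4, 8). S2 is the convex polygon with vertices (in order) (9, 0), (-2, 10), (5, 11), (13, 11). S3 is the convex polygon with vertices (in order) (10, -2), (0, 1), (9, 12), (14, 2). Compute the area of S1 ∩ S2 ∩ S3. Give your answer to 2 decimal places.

5.27

The intersection is the polygon with vertices (6.545,9), (8.182,11), (9.5,11), (10.5,9).
By the shoelace formula its area is 5.27.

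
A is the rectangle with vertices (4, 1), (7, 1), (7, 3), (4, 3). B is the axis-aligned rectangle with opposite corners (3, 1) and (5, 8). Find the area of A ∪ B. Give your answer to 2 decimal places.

By inclusion–exclusion:
Individual areas: |A| = 6, |B| = 14.
|A∩B|: x∈[4,5], y∈[1,3] → 1·2 = 2.
|A ∪ B| = 20 − 2 = 18.00.

18.00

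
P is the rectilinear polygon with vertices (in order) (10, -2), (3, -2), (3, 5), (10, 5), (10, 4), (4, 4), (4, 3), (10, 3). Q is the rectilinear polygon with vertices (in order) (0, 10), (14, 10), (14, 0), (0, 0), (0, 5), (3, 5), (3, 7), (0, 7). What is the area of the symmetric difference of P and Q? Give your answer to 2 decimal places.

|P| = 43, |Q| = 134, |P∩Q| = 29.
|P △ Q| = |P| + |Q| − 2·|P∩Q| = 43 + 134 − 58 = 119.00.

119.00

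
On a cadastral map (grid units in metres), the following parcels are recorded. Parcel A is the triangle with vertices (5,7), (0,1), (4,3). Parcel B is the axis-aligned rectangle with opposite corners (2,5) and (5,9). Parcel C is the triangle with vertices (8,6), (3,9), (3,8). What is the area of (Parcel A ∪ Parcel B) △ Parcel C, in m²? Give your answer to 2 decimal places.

17.13

|Parcel A ∪ Parcel B| = 17.8333.
|(Parcel A ∪ Parcel B) ∩ Parcel C| = 1.6.
|(Parcel A ∪ Parcel B) △ Parcel C| = 17.8333 + 2.5 − 3.2 = 17.13.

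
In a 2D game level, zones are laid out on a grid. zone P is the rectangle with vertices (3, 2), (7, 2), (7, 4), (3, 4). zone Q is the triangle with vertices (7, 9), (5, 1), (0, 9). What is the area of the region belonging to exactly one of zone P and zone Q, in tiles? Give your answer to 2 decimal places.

|zone P| = 8, |zone Q| = 28, |zone P∩zone Q| = 3.5.
|zone P △ zone Q| = |zone P| + |zone Q| − 2·|zone P∩zone Q| = 8 + 28 − 7 = 29.00.

29.00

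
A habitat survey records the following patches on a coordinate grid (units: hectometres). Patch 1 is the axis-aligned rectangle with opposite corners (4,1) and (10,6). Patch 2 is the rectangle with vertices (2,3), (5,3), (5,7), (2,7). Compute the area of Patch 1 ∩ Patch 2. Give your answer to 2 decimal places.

|Patch 1∩Patch 2|: x∈[4,5], y∈[3,6] → 1·3 = 3.

3.00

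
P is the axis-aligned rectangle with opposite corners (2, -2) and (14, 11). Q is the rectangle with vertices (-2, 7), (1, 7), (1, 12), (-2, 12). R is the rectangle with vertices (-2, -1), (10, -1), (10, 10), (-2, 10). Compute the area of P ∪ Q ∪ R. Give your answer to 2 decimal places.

By inclusion–exclusion:
Individual areas: |P| = 156, |Q| = 15, |R| = 132.
|P∩Q| = 0 (no overlap).
|P∩R|: x∈[2,10], y∈[-1,10] → 8·11 = 88.
|Q∩R|: x∈[-2,1], y∈[7,10] → 3·3 = 9.
|P∩Q∩R| = 0.
|P ∪ Q ∪ R| = 303 − 97 + 0 = 206.00.

206.00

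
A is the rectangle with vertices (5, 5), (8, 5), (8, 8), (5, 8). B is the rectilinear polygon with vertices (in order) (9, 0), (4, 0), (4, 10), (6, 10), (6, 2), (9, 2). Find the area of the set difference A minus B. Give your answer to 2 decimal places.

6.00

|A| = 9, |A∩B| = 3.
|A ∖ B| = |A| − |A∩B| = 9 − 3 = 6.00.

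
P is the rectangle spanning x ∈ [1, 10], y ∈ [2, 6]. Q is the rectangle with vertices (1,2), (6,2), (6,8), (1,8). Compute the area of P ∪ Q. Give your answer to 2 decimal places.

46.00

By inclusion–exclusion:
Individual areas: |P| = 36, |Q| = 30.
|P∩Q|: x∈[1,6], y∈[2,6] → 5·4 = 20.
|P ∪ Q| = 66 − 20 = 46.00.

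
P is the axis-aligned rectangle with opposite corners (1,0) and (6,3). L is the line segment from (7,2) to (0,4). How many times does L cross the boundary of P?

2

The segment meets the boundary at (3.5,3), (6,2.286).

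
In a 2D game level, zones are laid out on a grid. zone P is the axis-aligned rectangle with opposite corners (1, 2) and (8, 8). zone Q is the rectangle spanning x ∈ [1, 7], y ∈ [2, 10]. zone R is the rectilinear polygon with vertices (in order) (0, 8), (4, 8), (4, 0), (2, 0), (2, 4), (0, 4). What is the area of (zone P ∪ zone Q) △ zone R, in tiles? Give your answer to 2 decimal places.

46.00

|zone P ∪ zone Q| = 54.
|(zone P ∪ zone Q) ∩ zone R| = 16.
|(zone P ∪ zone Q) △ zone R| = 54 + 24 − 32 = 46.00.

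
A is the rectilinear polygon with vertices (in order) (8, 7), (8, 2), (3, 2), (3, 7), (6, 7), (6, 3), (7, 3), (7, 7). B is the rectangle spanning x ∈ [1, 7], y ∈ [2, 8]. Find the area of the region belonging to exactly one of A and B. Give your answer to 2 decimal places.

25.00

|A| = 21, |B| = 36, |A∩B| = 16.
|A △ B| = |A| + |B| − 2·|A∩B| = 21 + 36 − 32 = 25.00.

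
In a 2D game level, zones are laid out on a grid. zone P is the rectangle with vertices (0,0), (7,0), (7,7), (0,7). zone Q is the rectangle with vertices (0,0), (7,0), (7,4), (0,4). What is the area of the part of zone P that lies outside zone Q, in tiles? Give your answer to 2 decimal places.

21.00

|zone P∩zone Q|: x∈[0,7], y∈[0,4] → 7·4 = 28.
|zone P| = 49.
|zone P ∖ zone Q| = |zone P| − |zone P∩zone Q| = 49 − 28 = 21.00.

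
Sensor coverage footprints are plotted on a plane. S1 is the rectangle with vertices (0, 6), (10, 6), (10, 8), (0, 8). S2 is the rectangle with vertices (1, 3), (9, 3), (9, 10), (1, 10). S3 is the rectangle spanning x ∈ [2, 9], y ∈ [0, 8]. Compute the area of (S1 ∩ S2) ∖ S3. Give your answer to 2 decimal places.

2.00

|S1 ∩ S2| = 16.
|(S1 ∩ S2) ∩ S3| = 14.
|(S1 ∩ S2) ∖ S3| = 16 − 14 = 2.00.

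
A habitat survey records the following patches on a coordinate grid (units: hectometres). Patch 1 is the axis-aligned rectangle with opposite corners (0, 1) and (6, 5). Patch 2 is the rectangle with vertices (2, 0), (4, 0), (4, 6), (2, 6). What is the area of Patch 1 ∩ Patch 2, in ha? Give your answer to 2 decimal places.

|Patch 1∩Patch 2|: x∈[2,4], y∈[1,5] → 2·4 = 8.

8.00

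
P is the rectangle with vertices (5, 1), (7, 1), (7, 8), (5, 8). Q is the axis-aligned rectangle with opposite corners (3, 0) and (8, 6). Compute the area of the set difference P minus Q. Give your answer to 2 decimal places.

4.00

|P∩Q|: x∈[5,7], y∈[1,6] → 2·5 = 10.
|P| = 14.
|P ∖ Q| = |P| − |P∩Q| = 14 − 10 = 4.00.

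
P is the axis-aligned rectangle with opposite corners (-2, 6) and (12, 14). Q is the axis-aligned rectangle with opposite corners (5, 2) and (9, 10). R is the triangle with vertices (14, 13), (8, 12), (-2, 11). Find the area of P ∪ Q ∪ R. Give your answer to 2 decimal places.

128.08

By inclusion–exclusion:
Individual areas: |P| = 112, |Q| = 32, |R| = 2.
|P∩Q|: x∈[5,9], y∈[6,10] → 4·4 = 16.
|P∩R| = 1.9167.
|Q∩R| = 0.
|P∩Q∩R| = 0.
|P ∪ Q ∪ R| = 146 − 17.9167 + 0 = 128.08.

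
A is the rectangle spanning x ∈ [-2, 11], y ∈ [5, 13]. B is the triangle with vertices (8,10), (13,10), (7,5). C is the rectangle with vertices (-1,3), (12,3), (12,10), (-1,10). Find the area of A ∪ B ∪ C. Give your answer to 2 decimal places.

By inclusion–exclusion:
Individual areas: |A| = 104, |B| = 12.5, |C| = 91.
|A∩B| = 10.8333.
|A∩C|: x∈[-1,11], y∈[5,10] → 12·5 = 60.
|B∩C| = 12.0833.
|A∩B∩C| = 10.8333.
|A ∪ B ∪ C| = 207.5 − 82.9167 + 10.8333 = 135.42.

135.42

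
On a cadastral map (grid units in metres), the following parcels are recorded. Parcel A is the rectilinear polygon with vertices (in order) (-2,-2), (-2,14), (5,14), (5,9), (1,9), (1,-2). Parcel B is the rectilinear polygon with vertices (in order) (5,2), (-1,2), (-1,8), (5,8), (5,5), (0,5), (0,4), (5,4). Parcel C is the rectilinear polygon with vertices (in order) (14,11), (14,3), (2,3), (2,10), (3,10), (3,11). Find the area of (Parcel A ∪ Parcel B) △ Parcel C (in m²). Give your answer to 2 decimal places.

149.00

|Parcel A ∪ Parcel B| = 88.
|(Parcel A ∪ Parcel B) ∩ Parcel C| = 17.
|(Parcel A ∪ Parcel B) △ Parcel C| = 88 + 95 − 34 = 149.00.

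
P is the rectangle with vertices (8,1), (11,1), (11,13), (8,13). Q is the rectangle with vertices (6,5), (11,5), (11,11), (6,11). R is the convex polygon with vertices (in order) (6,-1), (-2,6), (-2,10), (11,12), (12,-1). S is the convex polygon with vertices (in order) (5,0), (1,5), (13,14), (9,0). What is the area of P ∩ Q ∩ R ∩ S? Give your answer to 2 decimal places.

The intersection is the polygon with vertices (8,10.25), (9,11), (11,11), (11,7), (10.429,5), (8,5).
By the shoelace formula its area is 17.05.

17.05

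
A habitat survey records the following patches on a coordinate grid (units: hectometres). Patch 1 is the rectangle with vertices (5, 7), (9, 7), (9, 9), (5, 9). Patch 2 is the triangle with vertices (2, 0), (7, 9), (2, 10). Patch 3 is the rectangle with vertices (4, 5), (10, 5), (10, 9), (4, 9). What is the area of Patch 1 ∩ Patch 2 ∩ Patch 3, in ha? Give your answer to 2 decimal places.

2.89

The intersection is the polygon with vertices (5,9), (7,9), (5.889,7), (5,7).
By the shoelace formula its area is 2.89.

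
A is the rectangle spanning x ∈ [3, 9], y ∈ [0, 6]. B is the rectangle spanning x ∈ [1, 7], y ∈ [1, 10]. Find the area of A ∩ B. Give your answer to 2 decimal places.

20.00

|A∩B|: x∈[3,7], y∈[1,6] → 4·5 = 20.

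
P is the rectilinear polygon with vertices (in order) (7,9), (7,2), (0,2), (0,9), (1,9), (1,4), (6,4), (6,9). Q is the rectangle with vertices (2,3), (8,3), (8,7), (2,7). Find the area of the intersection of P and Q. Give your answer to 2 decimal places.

The intersection is the polygon with vertices (7,3), (2,3), (2,4), (6,4), (6,7), (7,7).
By the shoelace formula its area is 8.00.

8.00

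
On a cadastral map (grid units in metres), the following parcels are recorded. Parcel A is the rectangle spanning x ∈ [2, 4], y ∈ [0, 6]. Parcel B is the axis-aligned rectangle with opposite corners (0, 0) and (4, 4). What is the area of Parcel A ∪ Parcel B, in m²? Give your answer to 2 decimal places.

By inclusion–exclusion:
Individual areas: |Parcel A| = 12, |Parcel B| = 16.
|Parcel A∩Parcel B|: x∈[2,4], y∈[0,4] → 2·4 = 8.
|Parcel A ∪ Parcel B| = 28 − 8 = 20.00.

20.00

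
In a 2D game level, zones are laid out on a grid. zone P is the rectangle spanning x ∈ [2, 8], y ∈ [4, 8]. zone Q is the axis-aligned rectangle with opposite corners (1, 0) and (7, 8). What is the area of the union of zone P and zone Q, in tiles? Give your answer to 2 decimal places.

By inclusion–exclusion:
Individual areas: |zone P| = 24, |zone Q| = 48.
|zone P∩zone Q|: x∈[2,7], y∈[4,8] → 5·4 = 20.
|zone P ∪ zone Q| = 72 − 20 = 52.00.

52.00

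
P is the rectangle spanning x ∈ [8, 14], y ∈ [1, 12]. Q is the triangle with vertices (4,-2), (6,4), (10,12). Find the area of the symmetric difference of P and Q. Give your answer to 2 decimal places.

68.67

|P| = 66, |Q| = 4, |P∩Q| = 0.6667.
|P △ Q| = |P| + |Q| − 2·|P∩Q| = 66 + 4 − 1.3333 = 68.67.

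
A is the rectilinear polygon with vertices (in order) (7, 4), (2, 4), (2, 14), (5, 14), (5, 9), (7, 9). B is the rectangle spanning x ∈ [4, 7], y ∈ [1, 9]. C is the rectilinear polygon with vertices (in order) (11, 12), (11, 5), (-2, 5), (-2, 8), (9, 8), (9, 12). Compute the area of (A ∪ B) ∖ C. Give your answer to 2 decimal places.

|A ∪ B| = 49.
|(A ∪ B) ∩ C| = 15.
|(A ∪ B) ∖ C| = 49 − 15 = 34.00.

34.00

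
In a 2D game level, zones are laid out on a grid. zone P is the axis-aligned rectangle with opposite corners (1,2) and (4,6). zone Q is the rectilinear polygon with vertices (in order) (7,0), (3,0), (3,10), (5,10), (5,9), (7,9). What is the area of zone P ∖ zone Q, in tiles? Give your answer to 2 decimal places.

8.00

|zone P| = 12, |zone P∩zone Q| = 4.
|zone P ∖ zone Q| = |zone P| − |zone P∩zone Q| = 12 − 4 = 8.00.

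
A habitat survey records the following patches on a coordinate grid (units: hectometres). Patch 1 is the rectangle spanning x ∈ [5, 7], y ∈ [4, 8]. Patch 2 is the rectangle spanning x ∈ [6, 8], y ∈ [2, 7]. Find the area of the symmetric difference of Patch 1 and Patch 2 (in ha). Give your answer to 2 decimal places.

|Patch 1∩Patch 2|: x∈[6,7], y∈[4,7] → 1·3 = 3.
|Patch 1 △ Patch 2| = |Patch 1| + |Patch 2| − 2·|Patch 1∩Patch 2| = 8 + 10 − 6 = 12.00.

12.00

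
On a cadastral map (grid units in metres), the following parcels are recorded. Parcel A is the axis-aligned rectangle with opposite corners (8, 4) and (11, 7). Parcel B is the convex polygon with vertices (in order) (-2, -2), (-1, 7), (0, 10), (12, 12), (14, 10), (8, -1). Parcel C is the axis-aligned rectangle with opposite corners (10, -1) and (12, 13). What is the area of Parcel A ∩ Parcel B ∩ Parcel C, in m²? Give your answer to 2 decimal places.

2.93

The intersection is the polygon with vertices (11,7), (11,4.5), (10.727,4), (10,4), (10,7).
By the shoelace formula its area is 2.93.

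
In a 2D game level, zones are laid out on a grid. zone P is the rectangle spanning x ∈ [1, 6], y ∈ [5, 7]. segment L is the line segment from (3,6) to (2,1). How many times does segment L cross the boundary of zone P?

1

The segment meets the boundary at (2.8,5).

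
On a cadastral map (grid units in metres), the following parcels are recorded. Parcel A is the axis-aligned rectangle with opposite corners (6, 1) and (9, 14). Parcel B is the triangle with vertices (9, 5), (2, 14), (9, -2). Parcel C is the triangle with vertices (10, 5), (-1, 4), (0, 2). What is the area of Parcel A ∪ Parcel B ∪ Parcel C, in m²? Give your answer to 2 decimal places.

By inclusion–exclusion:
Individual areas: |Parcel A| = 39, |Parcel B| = 24.5, |Parcel C| = 11.5.
|Parcel A∩Parcel B| = 14.5313.
|Parcel A∩Parcel C| = 1.5682.
|Parcel B∩Parcel C| = 1.3623.
|Parcel A∩Parcel B∩Parcel C| = 1.3623.
|Parcel A ∪ Parcel B ∪ Parcel C| = 75 − 17.4618 + 1.3623 = 58.90.

58.90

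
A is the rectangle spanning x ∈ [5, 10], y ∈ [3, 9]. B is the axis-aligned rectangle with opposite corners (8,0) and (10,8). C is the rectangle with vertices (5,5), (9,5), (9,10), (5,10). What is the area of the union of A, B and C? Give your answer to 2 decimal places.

By inclusion–exclusion:
Individual areas: |A| = 30, |B| = 16, |C| = 20.
|A∩B|: x∈[8,10], y∈[3,8] → 2·5 = 10.
|A∩C|: x∈[5,9], y∈[5,9] → 4·4 = 16.
|B∩C|: x∈[8,9], y∈[5,8] → 1·3 = 3.
|A∩B∩C| = 3.
|A ∪ B ∪ C| = 66 − 29 + 3 = 40.00.

40.00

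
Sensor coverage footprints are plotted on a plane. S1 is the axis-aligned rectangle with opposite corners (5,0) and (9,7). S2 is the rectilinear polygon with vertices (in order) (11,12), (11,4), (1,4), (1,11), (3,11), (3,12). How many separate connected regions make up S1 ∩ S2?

S1 ∩ S2 is a single connected region.

1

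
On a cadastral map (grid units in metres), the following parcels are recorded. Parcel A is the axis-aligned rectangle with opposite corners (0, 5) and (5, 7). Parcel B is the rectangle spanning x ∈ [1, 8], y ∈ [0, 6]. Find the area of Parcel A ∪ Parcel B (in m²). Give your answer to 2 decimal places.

By inclusion–exclusion:
Individual areas: |Parcel A| = 10, |Parcel B| = 42.
|Parcel A∩Parcel B|: x∈[1,5], y∈[5,6] → 4·1 = 4.
|Parcel A ∪ Parcel B| = 52 − 4 = 48.00.

48.00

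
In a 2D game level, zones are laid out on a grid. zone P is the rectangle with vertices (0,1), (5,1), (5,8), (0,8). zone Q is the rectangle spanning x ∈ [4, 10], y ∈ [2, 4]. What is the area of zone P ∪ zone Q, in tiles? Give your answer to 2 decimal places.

By inclusion–exclusion:
Individual areas: |zone P| = 35, |zone Q| = 12.
|zone P∩zone Q|: x∈[4,5], y∈[2,4] → 1·2 = 2.
|zone P ∪ zone Q| = 47 − 2 = 45.00.

45.00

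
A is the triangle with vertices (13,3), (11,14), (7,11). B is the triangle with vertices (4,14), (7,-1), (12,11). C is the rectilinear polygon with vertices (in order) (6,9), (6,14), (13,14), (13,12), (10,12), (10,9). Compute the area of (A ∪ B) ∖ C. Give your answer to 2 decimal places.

|A ∪ B| = 66.8749.
|(A ∪ B) ∩ C| = 16.9886.
|(A ∪ B) ∖ C| = 66.8749 − 16.9886 = 49.89.

49.89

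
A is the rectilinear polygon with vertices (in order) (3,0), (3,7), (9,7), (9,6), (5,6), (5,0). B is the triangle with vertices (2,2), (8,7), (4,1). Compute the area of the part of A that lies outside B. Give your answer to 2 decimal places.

|A| = 18, |A∩B| = 4.6.
|A ∖ B| = |A| − |A∩B| = 18 − 4.6 = 13.40.

13.40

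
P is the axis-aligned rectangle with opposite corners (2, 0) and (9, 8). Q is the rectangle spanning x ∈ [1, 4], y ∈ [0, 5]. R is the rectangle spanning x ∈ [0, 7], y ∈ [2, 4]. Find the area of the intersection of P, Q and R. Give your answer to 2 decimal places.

The intersection is the polygon with vertices (4,2), (2,2), (2,4), (4,4).
By the shoelace formula its area is 4.00.

4.00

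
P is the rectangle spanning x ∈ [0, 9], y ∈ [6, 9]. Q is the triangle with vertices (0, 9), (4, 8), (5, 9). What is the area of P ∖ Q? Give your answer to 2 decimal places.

|P| = 27, |P∩Q| = 2.5.
|P ∖ Q| = |P| − |P∩Q| = 27 − 2.5 = 24.50.

24.50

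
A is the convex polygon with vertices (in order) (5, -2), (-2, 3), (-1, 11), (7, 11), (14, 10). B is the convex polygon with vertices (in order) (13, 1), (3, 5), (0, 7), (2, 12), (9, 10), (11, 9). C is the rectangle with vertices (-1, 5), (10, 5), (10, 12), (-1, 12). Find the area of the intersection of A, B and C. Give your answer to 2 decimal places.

The intersection is the polygon with vertices (9,10), (10,9.5), (10,5), (3,5), (0,7), (1.6,11), (5.5,11).
By the shoelace formula its area is 50.80.

50.80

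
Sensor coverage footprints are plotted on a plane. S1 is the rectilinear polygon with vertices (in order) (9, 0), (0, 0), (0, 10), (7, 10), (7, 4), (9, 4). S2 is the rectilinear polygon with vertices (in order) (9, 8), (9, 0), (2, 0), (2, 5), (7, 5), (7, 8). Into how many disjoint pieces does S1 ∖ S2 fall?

S1 ∖ S2 is a single connected region.

1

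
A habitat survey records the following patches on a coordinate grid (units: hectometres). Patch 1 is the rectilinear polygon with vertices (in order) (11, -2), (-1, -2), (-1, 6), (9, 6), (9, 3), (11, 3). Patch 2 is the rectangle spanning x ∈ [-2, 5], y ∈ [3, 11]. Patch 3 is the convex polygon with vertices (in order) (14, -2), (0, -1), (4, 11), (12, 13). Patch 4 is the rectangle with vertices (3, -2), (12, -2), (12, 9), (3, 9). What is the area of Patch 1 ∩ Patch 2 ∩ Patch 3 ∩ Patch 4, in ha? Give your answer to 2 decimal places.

The intersection is the polygon with vertices (5,3), (3,3), (3,6), (5,6).
By the shoelace formula its area is 6.00.

6.00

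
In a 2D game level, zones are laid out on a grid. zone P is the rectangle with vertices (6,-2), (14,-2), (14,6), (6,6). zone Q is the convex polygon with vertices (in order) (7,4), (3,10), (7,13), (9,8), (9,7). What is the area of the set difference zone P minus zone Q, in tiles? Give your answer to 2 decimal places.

|zone P| = 64, |zone P∩zone Q| = 2.5833.
|zone P ∖ zone Q| = |zone P| − |zone P∩zone Q| = 64 − 2.5833 = 61.42.

61.42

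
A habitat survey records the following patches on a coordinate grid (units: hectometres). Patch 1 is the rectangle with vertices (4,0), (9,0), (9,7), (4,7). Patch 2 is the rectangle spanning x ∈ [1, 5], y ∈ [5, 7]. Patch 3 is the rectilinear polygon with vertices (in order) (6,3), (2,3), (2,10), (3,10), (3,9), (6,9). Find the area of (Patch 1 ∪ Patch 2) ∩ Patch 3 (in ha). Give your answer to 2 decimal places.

12.00

The region (Patch 1 ∪ Patch 2) ∩ Patch 3 is the polygon with vertices (4,5), (2,5), (2,7), (4,7), (5,7), (6,7), (6,3), (4,3).
By the shoelace formula its area is 12.00.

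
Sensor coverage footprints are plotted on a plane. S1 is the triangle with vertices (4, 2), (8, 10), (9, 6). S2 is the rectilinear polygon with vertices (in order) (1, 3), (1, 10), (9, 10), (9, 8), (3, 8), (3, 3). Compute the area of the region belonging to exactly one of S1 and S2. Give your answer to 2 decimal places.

35.00

|S1| = 12, |S2| = 26, |S1∩S2| = 1.5.
|S1 △ S2| = |S1| + |S2| − 2·|S1∩S2| = 12 + 26 − 3 = 35.00.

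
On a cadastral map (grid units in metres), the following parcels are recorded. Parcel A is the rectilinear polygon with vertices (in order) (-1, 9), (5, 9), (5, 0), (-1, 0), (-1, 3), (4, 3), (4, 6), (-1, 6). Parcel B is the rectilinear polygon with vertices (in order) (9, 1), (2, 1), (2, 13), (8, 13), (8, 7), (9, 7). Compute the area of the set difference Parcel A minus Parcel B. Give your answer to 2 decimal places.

|Parcel A| = 39, |Parcel A∩Parcel B| = 18.
|Parcel A ∖ Parcel B| = |Parcel A| − |Parcel A∩Parcel B| = 39 − 18 = 21.00.

21.00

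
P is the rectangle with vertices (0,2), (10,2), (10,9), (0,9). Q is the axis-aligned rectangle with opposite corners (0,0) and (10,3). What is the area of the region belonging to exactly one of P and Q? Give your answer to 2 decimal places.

|P∩Q|: x∈[0,10], y∈[2,3] → 10·1 = 10.
|P △ Q| = |P| + |Q| − 2·|P∩Q| = 70 + 30 − 20 = 80.00.

80.00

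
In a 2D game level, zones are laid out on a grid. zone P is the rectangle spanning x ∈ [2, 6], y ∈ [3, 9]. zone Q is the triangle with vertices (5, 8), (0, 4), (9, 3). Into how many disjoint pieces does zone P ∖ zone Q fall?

2

zone P ∖ zone Q splits into 2 disjoint pieces (area 2.2222, area 8.225).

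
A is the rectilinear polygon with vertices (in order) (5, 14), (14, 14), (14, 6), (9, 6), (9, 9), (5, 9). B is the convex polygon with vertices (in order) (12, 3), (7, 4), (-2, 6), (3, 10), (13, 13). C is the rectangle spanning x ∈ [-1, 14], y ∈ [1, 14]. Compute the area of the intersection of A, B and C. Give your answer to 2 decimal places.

The intersection is the polygon with vertices (9,9), (5,9), (5,10.6), (13,13), (12.3,6), (9,6).
By the shoelace formula its area is 31.95.

31.95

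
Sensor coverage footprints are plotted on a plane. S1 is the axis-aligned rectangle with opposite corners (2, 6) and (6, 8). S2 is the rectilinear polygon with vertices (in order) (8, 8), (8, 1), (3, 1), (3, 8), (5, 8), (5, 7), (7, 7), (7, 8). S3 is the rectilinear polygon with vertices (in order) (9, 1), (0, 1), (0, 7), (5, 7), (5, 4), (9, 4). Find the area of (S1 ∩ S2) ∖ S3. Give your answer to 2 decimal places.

|S1 ∩ S2| = 5.
|(S1 ∩ S2) ∩ S3| = 2.
|(S1 ∩ S2) ∖ S3| = 5 − 2 = 3.00.

3.00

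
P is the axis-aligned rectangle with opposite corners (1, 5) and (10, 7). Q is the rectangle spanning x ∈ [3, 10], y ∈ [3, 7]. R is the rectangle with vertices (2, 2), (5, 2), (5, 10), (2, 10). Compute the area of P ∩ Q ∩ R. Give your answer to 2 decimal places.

4.00

The intersection is the polygon with vertices (3,5), (3,7), (5,7), (5,5).
By the shoelace formula its area is 4.00.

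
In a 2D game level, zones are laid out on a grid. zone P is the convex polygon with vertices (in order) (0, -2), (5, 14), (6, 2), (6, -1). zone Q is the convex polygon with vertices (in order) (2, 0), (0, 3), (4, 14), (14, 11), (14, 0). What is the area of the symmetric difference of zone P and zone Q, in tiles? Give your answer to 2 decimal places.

127.71

|zone P| = 47, |zone Q| = 156, |zone P∩zone Q| = 37.6429.
|zone P △ zone Q| = |zone P| + |zone Q| − 2·|zone P∩zone Q| = 47 + 156 − 75.2857 = 127.71.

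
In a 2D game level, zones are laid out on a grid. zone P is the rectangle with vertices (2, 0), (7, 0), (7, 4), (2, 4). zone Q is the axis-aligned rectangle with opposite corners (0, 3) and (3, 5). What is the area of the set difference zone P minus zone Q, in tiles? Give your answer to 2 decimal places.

19.00

|zone P∩zone Q|: x∈[2,3], y∈[3,4] → 1·1 = 1.
|zone P| = 20.
|zone P ∖ zone Q| = |zone P| − |zone P∩zone Q| = 20 − 1 = 19.00.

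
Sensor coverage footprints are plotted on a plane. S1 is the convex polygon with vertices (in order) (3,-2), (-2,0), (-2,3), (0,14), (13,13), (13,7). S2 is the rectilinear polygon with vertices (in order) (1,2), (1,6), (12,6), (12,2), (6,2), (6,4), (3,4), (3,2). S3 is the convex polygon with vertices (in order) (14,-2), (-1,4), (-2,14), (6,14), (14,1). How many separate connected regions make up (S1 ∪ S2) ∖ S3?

(S1 ∪ S2) ∖ S3 splits into 2 disjoint pieces (area 30.3429, area 31.6479).

2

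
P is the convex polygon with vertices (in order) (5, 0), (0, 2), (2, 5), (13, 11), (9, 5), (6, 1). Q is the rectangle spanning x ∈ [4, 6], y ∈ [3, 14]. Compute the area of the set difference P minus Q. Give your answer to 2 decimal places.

41.23

|P| = 48.5, |P∩Q| = 7.2727.
|P ∖ Q| = |P| − |P∩Q| = 48.5 − 7.2727 = 41.23.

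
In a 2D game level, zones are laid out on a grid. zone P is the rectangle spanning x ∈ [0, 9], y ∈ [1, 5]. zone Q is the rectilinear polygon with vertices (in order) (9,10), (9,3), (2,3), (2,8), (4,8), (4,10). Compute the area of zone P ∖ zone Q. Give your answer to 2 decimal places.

22.00

|zone P| = 36, |zone P∩zone Q| = 14.
|zone P ∖ zone Q| = |zone P| − |zone P∩zone Q| = 36 − 14 = 22.00.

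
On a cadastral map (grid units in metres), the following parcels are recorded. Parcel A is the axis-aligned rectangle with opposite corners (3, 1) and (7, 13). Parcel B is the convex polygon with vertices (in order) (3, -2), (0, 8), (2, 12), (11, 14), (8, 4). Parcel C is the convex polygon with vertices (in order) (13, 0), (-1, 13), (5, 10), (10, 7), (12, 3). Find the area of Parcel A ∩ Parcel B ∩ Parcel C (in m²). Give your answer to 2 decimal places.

The intersection is the polygon with vertices (7,5.571), (3,9.286), (3,11), (5,10), (7,8.8).
By the shoelace formula its area is 10.09.

10.09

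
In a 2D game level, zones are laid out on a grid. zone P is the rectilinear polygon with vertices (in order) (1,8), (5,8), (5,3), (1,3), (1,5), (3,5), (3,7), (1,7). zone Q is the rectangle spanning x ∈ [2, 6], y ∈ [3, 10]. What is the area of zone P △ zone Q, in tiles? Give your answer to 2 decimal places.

18.00

|zone P| = 16, |zone Q| = 28, |zone P∩zone Q| = 13.
|zone P △ zone Q| = |zone P| + |zone Q| − 2·|zone P∩zone Q| = 16 + 28 − 26 = 18.00.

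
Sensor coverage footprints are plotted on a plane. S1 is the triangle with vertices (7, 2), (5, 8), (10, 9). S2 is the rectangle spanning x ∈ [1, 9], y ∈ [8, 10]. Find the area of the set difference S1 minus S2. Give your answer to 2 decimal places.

14.40

|S1| = 16, |S1∩S2| = 1.6.
|S1 ∖ S2| = |S1| − |S1∩S2| = 16 − 1.6 = 14.40.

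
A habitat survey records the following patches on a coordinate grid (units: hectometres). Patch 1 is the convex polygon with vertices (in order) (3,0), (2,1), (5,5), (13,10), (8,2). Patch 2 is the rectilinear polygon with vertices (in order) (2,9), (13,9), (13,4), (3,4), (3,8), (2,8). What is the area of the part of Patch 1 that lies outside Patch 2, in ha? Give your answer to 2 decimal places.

16.86

|Patch 1| = 33.5, |Patch 1∩Patch 2| = 16.6375.
|Patch 1 ∖ Patch 2| = |Patch 1| − |Patch 1∩Patch 2| = 33.5 − 16.6375 = 16.86.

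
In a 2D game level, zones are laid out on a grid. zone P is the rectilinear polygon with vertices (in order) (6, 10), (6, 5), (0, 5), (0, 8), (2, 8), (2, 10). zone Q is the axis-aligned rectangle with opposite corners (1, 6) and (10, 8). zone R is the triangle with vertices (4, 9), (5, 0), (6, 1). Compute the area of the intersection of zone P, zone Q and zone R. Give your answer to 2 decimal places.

The intersection is the polygon with vertices (4.333,6), (4.111,8), (4.25,8), (4.75,6).
By the shoelace formula its area is 0.56.

0.56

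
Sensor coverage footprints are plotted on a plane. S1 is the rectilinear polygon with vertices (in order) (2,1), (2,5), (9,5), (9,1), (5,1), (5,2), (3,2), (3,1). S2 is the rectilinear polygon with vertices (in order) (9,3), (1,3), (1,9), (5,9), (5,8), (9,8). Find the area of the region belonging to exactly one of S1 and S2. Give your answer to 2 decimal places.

42.00

|S1| = 26, |S2| = 44, |S1∩S2| = 14.
|S1 △ S2| = |S1| + |S2| − 2·|S1∩S2| = 26 + 44 − 28 = 42.00.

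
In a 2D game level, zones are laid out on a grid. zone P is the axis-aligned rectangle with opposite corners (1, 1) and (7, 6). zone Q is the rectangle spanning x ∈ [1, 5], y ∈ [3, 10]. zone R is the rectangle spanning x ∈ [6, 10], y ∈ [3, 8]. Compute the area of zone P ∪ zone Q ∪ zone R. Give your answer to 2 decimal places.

By inclusion–exclusion:
Individual areas: |zone P| = 30, |zone Q| = 28, |zone R| = 20.
|zone P∩zone Q|: x∈[1,5], y∈[3,6] → 4·3 = 12.
|zone P∩zone R|: x∈[6,7], y∈[3,6] → 1·3 = 3.
|zone Q∩zone R| = 0 (no overlap).
|zone P∩zone Q∩zone R| = 0.
|zone P ∪ zone Q ∪ zone R| = 78 − 15 + 0 = 63.00.

63.00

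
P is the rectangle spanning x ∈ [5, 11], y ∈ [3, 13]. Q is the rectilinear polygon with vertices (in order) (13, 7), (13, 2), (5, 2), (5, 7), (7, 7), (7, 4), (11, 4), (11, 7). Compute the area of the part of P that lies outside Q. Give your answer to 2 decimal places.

48.00

|P| = 60, |P∩Q| = 12.
|P ∖ Q| = |P| − |P∩Q| = 60 − 12 = 48.00.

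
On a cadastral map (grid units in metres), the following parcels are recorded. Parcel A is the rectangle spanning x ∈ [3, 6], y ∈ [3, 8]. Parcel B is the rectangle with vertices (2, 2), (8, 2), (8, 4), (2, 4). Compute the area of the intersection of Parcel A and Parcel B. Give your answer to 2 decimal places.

|Parcel A∩Parcel B|: x∈[3,6], y∈[3,4] → 3·1 = 3.

3.00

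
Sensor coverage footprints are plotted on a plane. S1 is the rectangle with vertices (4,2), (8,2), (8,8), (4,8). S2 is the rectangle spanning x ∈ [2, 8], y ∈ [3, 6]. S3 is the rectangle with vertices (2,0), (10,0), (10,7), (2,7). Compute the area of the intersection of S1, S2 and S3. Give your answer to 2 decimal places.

The intersection is the polygon with vertices (4,3), (4,6), (8,6), (8,3).
By the shoelace formula its area is 12.00.

12.00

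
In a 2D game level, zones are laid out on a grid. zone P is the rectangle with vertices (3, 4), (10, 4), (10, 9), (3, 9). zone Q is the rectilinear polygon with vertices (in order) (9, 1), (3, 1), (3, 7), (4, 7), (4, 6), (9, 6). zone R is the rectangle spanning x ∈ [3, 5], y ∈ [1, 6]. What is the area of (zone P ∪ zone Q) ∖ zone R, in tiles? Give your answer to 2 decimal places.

|zone P ∪ zone Q| = 53.
|(zone P ∪ zone Q) ∩ zone R| = 10.
|(zone P ∪ zone Q) ∖ zone R| = 53 − 10 = 43.00.

43.00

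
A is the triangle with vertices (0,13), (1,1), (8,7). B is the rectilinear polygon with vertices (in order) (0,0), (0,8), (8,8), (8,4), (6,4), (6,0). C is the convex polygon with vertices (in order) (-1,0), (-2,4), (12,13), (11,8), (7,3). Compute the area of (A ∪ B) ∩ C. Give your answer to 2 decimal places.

|A ∪ B| = 71.625.
|(A ∪ B) ∩ C| = 42.28.

42.28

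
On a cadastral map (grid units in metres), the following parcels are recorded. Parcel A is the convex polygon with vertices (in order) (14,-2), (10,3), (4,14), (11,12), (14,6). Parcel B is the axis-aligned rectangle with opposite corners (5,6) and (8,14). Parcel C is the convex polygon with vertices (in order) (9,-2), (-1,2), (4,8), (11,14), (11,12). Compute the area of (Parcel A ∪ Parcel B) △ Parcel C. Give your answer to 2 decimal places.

108.54

|Parcel A ∪ Parcel B| = 77.3929.
|(Parcel A ∪ Parcel B) ∩ Parcel C| = 30.4283.
|(Parcel A ∪ Parcel B) △ Parcel C| = 77.3929 + 92 − 60.8567 = 108.54.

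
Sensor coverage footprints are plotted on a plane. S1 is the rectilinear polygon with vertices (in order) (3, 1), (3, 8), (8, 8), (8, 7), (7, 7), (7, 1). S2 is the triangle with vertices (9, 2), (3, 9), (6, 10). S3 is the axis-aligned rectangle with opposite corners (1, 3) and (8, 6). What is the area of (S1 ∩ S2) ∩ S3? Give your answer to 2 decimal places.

1.19

The region (S1 ∩ S2) ∩ S3 is the polygon with vertices (7,4.333), (5.571,6), (7,6).
By the shoelace formula its area is 1.19.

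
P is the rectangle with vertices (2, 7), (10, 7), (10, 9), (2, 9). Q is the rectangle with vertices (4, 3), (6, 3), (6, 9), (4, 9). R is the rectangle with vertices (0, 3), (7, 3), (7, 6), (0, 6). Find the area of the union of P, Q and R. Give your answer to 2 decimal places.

By inclusion–exclusion:
Individual areas: |P| = 16, |Q| = 12, |R| = 21.
|P∩Q|: x∈[4,6], y∈[7,9] → 2·2 = 4.
|P∩R| = 0 (no overlap).
|Q∩R|: x∈[4,6], y∈[3,6] → 2·3 = 6.
|P∩Q∩R| = 0.
|P ∪ Q ∪ R| = 49 − 10 + 0 = 39.00.

39.00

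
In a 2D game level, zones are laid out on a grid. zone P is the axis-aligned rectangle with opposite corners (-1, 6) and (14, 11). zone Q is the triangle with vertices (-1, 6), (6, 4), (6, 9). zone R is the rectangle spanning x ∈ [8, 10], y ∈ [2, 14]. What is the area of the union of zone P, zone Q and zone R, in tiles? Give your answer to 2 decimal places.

96.00

By inclusion–exclusion:
Individual areas: |zone P| = 75, |zone Q| = 17.5, |zone R| = 24.
|zone P∩zone Q| = 10.5.
|zone P∩zone R|: x∈[8,10], y∈[6,11] → 2·5 = 10.
|zone Q∩zone R| = 0.
|zone P∩zone Q∩zone R| = 0.
|zone P ∪ zone Q ∪ zone R| = 116.5 − 20.5 + 0 = 96.00.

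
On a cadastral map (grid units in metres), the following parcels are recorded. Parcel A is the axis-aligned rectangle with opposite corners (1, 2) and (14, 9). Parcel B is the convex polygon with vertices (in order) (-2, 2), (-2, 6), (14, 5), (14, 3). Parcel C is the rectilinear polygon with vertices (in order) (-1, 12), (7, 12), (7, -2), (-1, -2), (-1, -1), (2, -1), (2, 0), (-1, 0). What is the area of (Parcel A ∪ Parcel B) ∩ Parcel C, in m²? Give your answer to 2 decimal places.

The region (Parcel A ∪ Parcel B) ∩ Parcel C is the polygon with vertices (1,2), (1,2.188), (-1,2.062), (-1,5.938), (1,5.812), (1,9), (7,9), (7,2).
By the shoelace formula its area is 49.50.

49.50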